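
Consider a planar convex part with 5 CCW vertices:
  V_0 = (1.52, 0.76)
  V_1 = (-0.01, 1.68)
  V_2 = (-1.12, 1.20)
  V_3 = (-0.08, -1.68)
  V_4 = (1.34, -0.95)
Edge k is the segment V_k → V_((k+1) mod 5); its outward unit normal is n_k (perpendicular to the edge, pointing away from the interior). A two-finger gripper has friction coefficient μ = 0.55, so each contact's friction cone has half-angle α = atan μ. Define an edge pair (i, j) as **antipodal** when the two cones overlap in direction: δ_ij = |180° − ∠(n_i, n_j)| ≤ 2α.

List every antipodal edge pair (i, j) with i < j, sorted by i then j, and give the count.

α = atan 0.55 = 28.81°;  2α = 57.62°
n_0 = (+0.5153, +0.8570)
n_1 = (-0.3969, +0.9179)
n_2 = (-0.9406, -0.3396)
n_3 = (+0.4572, -0.8894)
n_4 = (+0.9945, -0.1047)
  (0,1): δ = 125.60°  ·
  (0,2): δ = 39.13°  ✓
  (0,3): δ = 58.23°  ·
  (0,4): δ = 115.01°  ·
  (1,2): δ = 93.53°  ·
  (1,3): δ = 3.82°  ✓
  (1,4): δ = 60.61°  ·
  (2,3): δ = 82.65°  ·
  (2,4): δ = 25.86°  ✓
  (3,4): δ = 123.22°  ·
antipodal pairs: 3

count = 3; pairs: (0,2), (1,3), (2,4)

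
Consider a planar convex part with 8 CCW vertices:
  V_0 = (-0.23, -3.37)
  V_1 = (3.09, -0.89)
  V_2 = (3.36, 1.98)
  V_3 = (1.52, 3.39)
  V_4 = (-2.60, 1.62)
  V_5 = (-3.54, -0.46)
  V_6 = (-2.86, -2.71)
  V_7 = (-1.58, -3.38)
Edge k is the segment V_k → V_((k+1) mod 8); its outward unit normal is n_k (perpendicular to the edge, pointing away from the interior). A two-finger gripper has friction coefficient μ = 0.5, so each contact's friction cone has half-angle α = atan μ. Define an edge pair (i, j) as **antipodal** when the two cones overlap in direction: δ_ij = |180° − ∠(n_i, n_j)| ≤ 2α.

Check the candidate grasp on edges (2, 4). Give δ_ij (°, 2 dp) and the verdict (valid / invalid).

δ = 76.86°, invalid

α = atan 0.5 = 26.57°;  2α = 53.13°
edge 2: e_2 = (-1.84, +1.41);  n_2 = (+0.6083, +0.7937)
edge 4: e_4 = (-0.94, -2.08);  n_4 = (-0.9113, +0.4118)
∠(n_2, n_4) = 103.14°
δ = |180° − 103.14°| = 76.86°
76.86° > 2α = 53.13°  →  invalid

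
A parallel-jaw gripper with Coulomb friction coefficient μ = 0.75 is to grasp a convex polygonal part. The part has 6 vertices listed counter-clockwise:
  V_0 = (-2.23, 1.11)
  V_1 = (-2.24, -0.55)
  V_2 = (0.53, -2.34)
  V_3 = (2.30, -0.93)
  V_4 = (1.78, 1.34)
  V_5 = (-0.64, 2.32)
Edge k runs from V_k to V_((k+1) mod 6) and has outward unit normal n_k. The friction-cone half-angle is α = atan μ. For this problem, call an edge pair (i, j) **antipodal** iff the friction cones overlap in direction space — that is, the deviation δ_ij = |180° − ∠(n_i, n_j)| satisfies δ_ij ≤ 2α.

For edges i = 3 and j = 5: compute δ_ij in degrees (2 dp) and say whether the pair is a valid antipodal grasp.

δ = 65.63°, valid

α = atan 0.75 = 36.87°;  2α = 73.74°
edge 3: e_3 = (-0.52, +2.27);  n_3 = (+0.9748, +0.2233)
edge 5: e_5 = (-1.59, -1.21);  n_5 = (-0.6056, +0.7958)
∠(n_3, n_5) = 114.37°
δ = |180° − 114.37°| = 65.63°
65.63° ≤ 2α = 73.74°  →  valid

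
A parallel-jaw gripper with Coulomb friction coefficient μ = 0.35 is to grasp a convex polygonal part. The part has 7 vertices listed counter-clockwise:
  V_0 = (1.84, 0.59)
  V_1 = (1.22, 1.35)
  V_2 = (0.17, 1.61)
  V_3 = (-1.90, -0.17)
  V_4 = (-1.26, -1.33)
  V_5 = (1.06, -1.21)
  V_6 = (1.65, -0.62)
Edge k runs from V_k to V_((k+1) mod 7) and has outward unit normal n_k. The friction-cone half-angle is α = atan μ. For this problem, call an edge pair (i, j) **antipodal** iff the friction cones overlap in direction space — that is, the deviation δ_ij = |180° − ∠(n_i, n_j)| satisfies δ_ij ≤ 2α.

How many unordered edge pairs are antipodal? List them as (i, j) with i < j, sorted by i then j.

count = 5; pairs: (0,3), (1,4), (2,4), (2,5), (3,6)

α = atan 0.35 = 19.29°;  2α = 38.58°
n_0 = (+0.7749, +0.6321)
n_1 = (+0.2404, +0.9707)
n_2 = (-0.6520, +0.7582)
n_3 = (-0.8756, -0.4831)
n_4 = (+0.0517, -0.9987)
n_5 = (+0.7071, -0.7071)
n_6 = (+0.9879, -0.1551)
  (0,1): δ = 143.11°  ·
  (0,2): δ = 88.51°  ·
  (0,3): δ = 10.32°  ✓
  (0,4): δ = 53.75°  ·
  (0,5): δ = 95.79°  ·
  (0,6): δ = 131.87°  ·
  (1,2): δ = 125.40°  ·
  (1,3): δ = 47.21°  ·
  (1,4): δ = 16.87°  ✓
  (1,5): δ = 58.91°  ·
  (1,6): δ = 94.98°  ·
  (2,3): δ = 101.81°  ·
  (2,4): δ = 37.73°  ✓
  (2,5): δ = 4.31°  ✓
  (2,6): δ = 40.38°  ·
  (3,4): δ = 115.93°  ·
  (3,5): δ = 73.89°  ·
  (3,6): δ = 37.81°  ✓
  (4,5): δ = 137.96°  ·
  (4,6): δ = 101.88°  ·
  (5,6): δ = 143.92°  ·
antipodal pairs: 5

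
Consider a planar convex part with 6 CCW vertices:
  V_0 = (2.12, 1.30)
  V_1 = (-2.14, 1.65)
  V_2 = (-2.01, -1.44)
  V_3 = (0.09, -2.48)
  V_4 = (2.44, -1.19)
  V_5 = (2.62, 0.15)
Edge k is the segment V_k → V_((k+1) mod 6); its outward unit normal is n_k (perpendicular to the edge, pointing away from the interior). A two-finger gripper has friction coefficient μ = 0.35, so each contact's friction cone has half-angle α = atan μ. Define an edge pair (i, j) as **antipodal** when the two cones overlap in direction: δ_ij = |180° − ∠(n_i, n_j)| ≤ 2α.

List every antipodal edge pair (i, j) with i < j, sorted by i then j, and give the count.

count = 4; pairs: (0,2), (0,3), (1,4), (1,5)

α = atan 0.35 = 19.29°;  2α = 38.58°
n_0 = (+0.0819, +0.9966)
n_1 = (-0.9991, -0.0420)
n_2 = (-0.4438, -0.8961)
n_3 = (+0.4812, -0.8766)
n_4 = (+0.9911, -0.1331)
n_5 = (+0.9171, +0.3987)
  (0,1): δ = 82.89°  ·
  (0,2): δ = 21.65°  ✓
  (0,3): δ = 33.46°  ✓
  (0,4): δ = 87.05°  ·
  (0,5): δ = 118.20°  ·
  (1,2): δ = 118.76°  ·
  (1,3): δ = 63.65°  ·
  (1,4): δ = 10.06°  ✓
  (1,5): δ = 21.09°  ✓
  (2,3): δ = 124.89°  ·
  (2,4): δ = 71.30°  ·
  (2,5): δ = 40.16°  ·
  (3,4): δ = 126.41°  ·
  (3,5): δ = 95.27°  ·
  (4,5): δ = 148.85°  ·
antipodal pairs: 4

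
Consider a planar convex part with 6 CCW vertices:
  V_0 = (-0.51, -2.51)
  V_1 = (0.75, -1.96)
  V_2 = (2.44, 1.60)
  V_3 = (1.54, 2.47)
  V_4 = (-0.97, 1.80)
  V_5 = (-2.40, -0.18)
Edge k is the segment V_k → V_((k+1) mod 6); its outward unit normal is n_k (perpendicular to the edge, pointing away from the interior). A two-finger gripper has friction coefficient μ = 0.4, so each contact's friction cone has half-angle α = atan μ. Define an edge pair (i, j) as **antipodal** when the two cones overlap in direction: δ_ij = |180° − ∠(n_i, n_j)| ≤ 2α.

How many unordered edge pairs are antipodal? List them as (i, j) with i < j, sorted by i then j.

count = 4; pairs: (0,3), (0,4), (1,4), (2,5)

α = atan 0.4 = 21.80°;  2α = 43.60°
n_0 = (+0.4001, -0.9165)
n_1 = (+0.9034, -0.4288)
n_2 = (+0.6950, +0.7190)
n_3 = (-0.2579, +0.9662)
n_4 = (-0.8107, +0.5855)
n_5 = (-0.7766, -0.6300)
  (0,1): δ = 138.98°  ·
  (0,2): δ = 67.61°  ·
  (0,3): δ = 8.64°  ✓
  (0,4): δ = 30.58°  ✓
  (0,5): δ = 105.47°  ·
  (1,2): δ = 108.63°  ·
  (1,3): δ = 49.66°  ·
  (1,4): δ = 10.44°  ✓
  (1,5): δ = 64.44°  ·
  (2,3): δ = 121.03°  ·
  (2,4): δ = 81.81°  ·
  (2,5): δ = 6.92°  ✓
  (3,4): δ = 140.78°  ·
  (3,5): δ = 65.90°  ·
  (4,5): δ = 105.11°  ·
antipodal pairs: 4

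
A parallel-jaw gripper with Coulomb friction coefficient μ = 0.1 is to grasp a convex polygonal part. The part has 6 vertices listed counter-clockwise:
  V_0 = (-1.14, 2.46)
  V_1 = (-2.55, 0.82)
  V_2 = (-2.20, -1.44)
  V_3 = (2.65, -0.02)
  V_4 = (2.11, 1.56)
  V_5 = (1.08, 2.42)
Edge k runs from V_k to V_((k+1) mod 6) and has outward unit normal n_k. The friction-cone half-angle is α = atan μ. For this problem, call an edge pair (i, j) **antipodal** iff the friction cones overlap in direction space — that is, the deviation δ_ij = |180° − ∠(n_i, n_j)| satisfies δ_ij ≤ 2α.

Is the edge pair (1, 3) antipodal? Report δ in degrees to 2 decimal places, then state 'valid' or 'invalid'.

α = atan 0.1 = 5.71°;  2α = 11.42°
edge 1: e_1 = (+0.35, -2.26);  n_1 = (-0.9882, -0.1530)
edge 3: e_3 = (-0.54, +1.58);  n_3 = (+0.9463, +0.3234)
∠(n_1, n_3) = 169.93°
δ = |180° − 169.93°| = 10.07°
10.07° ≤ 2α = 11.42°  →  valid

δ = 10.07°, valid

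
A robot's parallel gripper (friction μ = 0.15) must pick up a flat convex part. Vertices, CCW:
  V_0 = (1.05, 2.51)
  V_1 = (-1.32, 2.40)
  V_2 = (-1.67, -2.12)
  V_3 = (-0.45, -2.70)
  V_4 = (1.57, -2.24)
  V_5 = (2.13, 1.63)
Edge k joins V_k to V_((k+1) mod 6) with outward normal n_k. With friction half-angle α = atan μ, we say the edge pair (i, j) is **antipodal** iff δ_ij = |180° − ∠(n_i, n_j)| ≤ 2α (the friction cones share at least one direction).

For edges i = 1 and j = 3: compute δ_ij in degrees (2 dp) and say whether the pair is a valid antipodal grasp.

δ = 72.74°, invalid

α = atan 0.15 = 8.53°;  2α = 17.06°
edge 1: e_1 = (-0.35, -4.52);  n_1 = (-0.9970, +0.0772)
edge 3: e_3 = (+2.02, +0.46);  n_3 = (+0.2220, -0.9750)
∠(n_1, n_3) = 107.26°
δ = |180° − 107.26°| = 72.74°
72.74° > 2α = 17.06°  →  invalid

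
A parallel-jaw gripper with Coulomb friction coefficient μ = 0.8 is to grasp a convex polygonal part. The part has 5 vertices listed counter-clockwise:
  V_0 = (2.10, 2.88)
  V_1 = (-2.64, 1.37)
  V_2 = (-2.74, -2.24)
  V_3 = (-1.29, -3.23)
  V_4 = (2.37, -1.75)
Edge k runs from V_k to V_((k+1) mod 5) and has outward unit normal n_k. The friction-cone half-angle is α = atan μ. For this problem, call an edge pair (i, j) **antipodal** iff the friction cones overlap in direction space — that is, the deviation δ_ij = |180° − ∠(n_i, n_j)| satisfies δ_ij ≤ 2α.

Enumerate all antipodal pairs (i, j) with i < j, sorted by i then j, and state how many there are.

α = atan 0.8 = 38.66°;  2α = 77.32°
n_0 = (-0.3035, +0.9528)
n_1 = (-0.9996, +0.0277)
n_2 = (-0.5639, -0.8259)
n_3 = (+0.3749, -0.9271)
n_4 = (+0.9983, +0.0582)
  (0,1): δ = 109.26°  ·
  (0,2): δ = 51.99°  ✓
  (0,3): δ = 4.35°  ✓
  (0,4): δ = 75.67°  ✓
  (1,2): δ = 122.74°  ·
  (1,3): δ = 66.40°  ✓
  (1,4): δ = 4.92°  ✓
  (2,3): δ = 123.66°  ·
  (2,4): δ = 52.34°  ✓
  (3,4): δ = 108.68°  ·
antipodal pairs: 6

count = 6; pairs: (0,2), (0,3), (0,4), (1,3), (1,4), (2,4)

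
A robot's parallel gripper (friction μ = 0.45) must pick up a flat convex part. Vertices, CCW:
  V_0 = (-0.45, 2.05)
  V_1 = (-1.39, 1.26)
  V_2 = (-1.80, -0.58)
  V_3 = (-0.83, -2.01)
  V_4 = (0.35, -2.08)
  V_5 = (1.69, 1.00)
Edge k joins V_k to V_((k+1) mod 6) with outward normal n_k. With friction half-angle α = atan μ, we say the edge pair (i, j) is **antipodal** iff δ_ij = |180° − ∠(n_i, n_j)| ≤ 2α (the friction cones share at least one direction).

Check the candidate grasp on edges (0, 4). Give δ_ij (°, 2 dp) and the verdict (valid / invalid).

α = atan 0.45 = 24.23°;  2α = 48.46°
edge 0: e_0 = (-0.94, -0.79);  n_0 = (-0.6434, +0.7655)
edge 4: e_4 = (+1.34, +3.08);  n_4 = (+0.9170, -0.3989)
∠(n_0, n_4) = 153.56°
δ = |180° − 153.56°| = 26.44°
26.44° ≤ 2α = 48.46°  →  valid

δ = 26.44°, valid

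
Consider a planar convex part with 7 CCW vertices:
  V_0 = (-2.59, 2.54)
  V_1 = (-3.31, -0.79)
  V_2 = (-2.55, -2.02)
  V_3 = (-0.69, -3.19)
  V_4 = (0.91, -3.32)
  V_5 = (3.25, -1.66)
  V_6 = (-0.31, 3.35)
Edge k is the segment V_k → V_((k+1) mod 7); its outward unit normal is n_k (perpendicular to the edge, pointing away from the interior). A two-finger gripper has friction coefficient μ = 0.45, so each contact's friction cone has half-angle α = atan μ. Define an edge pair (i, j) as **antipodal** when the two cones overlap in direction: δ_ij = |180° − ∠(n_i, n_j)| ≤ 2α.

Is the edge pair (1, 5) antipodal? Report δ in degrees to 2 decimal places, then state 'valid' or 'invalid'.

δ = 3.69°, valid

α = atan 0.45 = 24.23°;  2α = 48.46°
edge 1: e_1 = (+0.76, -1.23);  n_1 = (-0.8507, -0.5256)
edge 5: e_5 = (-3.56, +5.01);  n_5 = (+0.8152, +0.5792)
∠(n_1, n_5) = 176.31°
δ = |180° − 176.31°| = 3.69°
3.69° ≤ 2α = 48.46°  →  valid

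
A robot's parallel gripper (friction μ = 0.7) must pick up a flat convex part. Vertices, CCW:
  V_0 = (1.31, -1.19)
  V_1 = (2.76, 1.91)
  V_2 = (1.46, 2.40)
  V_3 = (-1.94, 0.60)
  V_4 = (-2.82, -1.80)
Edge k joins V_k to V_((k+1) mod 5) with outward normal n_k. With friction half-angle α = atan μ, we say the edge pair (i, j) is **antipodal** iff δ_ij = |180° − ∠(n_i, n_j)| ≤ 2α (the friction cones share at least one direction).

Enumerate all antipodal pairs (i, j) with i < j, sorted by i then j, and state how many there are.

count = 5; pairs: (0,2), (0,3), (1,4), (2,4), (3,4)

α = atan 0.7 = 34.99°;  2α = 69.98°
n_0 = (+0.9058, -0.4237)
n_1 = (+0.3527, +0.9357)
n_2 = (-0.4679, +0.8838)
n_3 = (-0.9389, +0.3443)
n_4 = (+0.1461, -0.9893)
  (0,1): δ = 85.59°  ·
  (0,2): δ = 37.04°  ✓
  (0,3): δ = 4.93°  ✓
  (0,4): δ = 123.47°  ·
  (1,2): δ = 131.45°  ·
  (1,3): δ = 89.48°  ·
  (1,4): δ = 29.05°  ✓
  (2,3): δ = 138.03°  ·
  (2,4): δ = 19.50°  ✓
  (3,4): δ = 61.46°  ✓
antipodal pairs: 5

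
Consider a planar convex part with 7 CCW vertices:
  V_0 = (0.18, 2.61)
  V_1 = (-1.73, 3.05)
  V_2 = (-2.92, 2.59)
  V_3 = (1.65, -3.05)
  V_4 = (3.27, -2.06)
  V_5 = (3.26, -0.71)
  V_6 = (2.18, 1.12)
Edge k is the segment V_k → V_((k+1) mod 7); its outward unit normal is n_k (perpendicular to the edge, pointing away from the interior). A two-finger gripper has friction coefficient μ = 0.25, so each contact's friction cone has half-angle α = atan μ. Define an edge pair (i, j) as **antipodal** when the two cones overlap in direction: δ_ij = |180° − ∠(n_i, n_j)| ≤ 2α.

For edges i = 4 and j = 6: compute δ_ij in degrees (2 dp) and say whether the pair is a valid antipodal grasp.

δ = 127.11°, invalid

α = atan 0.25 = 14.04°;  2α = 28.07°
edge 4: e_4 = (-0.01, +1.35);  n_4 = (+1.0000, +0.0074)
edge 6: e_6 = (-2.00, +1.49);  n_6 = (+0.5974, +0.8019)
∠(n_4, n_6) = 52.89°
δ = |180° − 52.89°| = 127.11°
127.11° > 2α = 28.07°  →  invalid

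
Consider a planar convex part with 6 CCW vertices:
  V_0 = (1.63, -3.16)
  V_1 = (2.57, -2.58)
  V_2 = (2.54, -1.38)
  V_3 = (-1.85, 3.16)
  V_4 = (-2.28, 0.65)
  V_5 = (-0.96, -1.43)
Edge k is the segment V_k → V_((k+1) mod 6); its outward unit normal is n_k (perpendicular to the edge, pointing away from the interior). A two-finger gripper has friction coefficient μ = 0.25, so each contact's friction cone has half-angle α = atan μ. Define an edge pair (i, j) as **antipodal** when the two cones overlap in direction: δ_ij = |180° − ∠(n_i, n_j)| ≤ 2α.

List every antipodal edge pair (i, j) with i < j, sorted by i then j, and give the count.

α = atan 0.25 = 14.04°;  2α = 28.07°
n_0 = (+0.5251, -0.8510)
n_1 = (+0.9997, +0.0250)
n_2 = (+0.7189, +0.6951)
n_3 = (-0.9856, +0.1689)
n_4 = (-0.8443, -0.5358)
n_5 = (-0.5554, -0.8316)
  (0,1): δ = 120.24°  ·
  (0,2): δ = 77.64°  ·
  (0,3): δ = 48.60°  ·
  (0,4): δ = 90.72°  ·
  (0,5): δ = 114.58°  ·
  (1,2): δ = 137.39°  ·
  (1,3): δ = 11.15°  ✓
  (1,4): δ = 30.97°  ·
  (1,5): δ = 54.83°  ·
  (2,3): δ = 53.76°  ·
  (2,4): δ = 11.64°  ✓
  (2,5): δ = 12.22°  ✓
  (3,4): δ = 137.88°  ·
  (3,5): δ = 114.02°  ·
  (4,5): δ = 156.14°  ·
antipodal pairs: 3

count = 3; pairs: (1,3), (2,4), (2,5)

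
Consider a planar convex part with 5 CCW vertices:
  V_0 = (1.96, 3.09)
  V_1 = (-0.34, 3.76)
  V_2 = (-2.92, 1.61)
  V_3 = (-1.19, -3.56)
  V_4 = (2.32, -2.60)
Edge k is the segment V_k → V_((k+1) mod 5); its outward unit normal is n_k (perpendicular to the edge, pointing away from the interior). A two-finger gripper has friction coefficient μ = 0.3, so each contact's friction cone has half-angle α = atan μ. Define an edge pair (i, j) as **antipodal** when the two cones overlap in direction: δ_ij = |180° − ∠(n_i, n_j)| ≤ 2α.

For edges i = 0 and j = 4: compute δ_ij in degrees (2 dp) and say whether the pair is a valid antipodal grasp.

α = atan 0.3 = 16.70°;  2α = 33.40°
edge 0: e_0 = (-2.30, +0.67);  n_0 = (+0.2797, +0.9601)
edge 4: e_4 = (-0.36, +5.69);  n_4 = (+0.9980, +0.0631)
∠(n_0, n_4) = 70.14°
δ = |180° − 70.14°| = 109.86°
109.86° > 2α = 33.40°  →  invalid

δ = 109.86°, invalid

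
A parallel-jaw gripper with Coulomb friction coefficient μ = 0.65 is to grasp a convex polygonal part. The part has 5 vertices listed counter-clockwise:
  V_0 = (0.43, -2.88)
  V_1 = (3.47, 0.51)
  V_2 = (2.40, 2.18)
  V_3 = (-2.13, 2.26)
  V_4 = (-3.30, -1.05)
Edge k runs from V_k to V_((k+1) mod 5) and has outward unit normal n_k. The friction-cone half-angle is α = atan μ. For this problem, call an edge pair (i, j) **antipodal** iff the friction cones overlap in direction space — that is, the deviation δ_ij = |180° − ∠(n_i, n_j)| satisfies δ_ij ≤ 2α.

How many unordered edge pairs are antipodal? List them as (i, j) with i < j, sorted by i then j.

count = 5; pairs: (0,2), (0,3), (1,3), (1,4), (2,4)

α = atan 0.65 = 33.02°;  2α = 66.05°
n_0 = (+0.7445, -0.6676)
n_1 = (+0.8420, +0.5395)
n_2 = (+0.0177, +0.9998)
n_3 = (-0.9428, +0.3333)
n_4 = (-0.4405, -0.8978)
  (0,1): δ = 105.47°  ·
  (0,2): δ = 49.13°  ✓
  (0,3): δ = 22.42°  ✓
  (0,4): δ = 105.75°  ·
  (1,2): δ = 123.66°  ·
  (1,3): δ = 52.12°  ✓
  (1,4): δ = 31.22°  ✓
  (2,3): δ = 108.46°  ·
  (2,4): δ = 25.12°  ✓
  (3,4): δ = 96.67°  ·
antipodal pairs: 5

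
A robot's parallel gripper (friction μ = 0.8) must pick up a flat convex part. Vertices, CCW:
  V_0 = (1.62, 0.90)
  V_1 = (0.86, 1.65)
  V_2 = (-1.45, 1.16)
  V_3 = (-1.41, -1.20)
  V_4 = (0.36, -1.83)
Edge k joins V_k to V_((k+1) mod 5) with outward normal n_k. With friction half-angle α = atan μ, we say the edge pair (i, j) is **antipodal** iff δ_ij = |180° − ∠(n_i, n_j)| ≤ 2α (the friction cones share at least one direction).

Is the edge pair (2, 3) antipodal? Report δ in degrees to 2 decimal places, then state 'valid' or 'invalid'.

α = atan 0.8 = 38.66°;  2α = 77.32°
edge 2: e_2 = (+0.04, -2.36);  n_2 = (-0.9999, -0.0169)
edge 3: e_3 = (+1.77, -0.63);  n_3 = (-0.3353, -0.9421)
∠(n_2, n_3) = 69.44°
δ = |180° − 69.44°| = 110.56°
110.56° > 2α = 77.32°  →  invalid

δ = 110.56°, invalid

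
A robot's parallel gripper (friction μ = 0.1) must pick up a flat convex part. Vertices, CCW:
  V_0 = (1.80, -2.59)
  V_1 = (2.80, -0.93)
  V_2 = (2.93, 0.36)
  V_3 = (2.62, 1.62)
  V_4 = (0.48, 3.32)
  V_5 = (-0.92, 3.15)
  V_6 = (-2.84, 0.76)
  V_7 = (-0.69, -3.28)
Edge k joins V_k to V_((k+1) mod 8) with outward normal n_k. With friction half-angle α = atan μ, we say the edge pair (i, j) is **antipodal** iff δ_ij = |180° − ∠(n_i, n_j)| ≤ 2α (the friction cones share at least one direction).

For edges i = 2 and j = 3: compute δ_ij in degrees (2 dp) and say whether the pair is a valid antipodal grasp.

δ = 142.29°, invalid

α = atan 0.1 = 5.71°;  2α = 11.42°
edge 2: e_2 = (-0.31, +1.26);  n_2 = (+0.9710, +0.2389)
edge 3: e_3 = (-2.14, +1.70);  n_3 = (+0.6220, +0.7830)
∠(n_2, n_3) = 37.71°
δ = |180° − 37.71°| = 142.29°
142.29° > 2α = 11.42°  →  invalid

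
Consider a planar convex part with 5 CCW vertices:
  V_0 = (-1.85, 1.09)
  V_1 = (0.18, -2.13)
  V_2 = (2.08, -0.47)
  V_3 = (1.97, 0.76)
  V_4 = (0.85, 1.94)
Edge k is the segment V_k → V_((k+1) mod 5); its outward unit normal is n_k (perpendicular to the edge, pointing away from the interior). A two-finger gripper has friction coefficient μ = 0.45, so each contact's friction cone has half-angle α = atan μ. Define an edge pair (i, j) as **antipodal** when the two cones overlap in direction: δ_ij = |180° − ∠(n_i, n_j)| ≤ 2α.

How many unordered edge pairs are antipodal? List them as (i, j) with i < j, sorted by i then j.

count = 3; pairs: (0,2), (0,3), (1,4)

α = atan 0.45 = 24.23°;  2α = 48.46°
n_0 = (-0.8459, -0.5333)
n_1 = (+0.6579, -0.7531)
n_2 = (+0.9960, +0.0891)
n_3 = (+0.7253, +0.6884)
n_4 = (-0.3003, +0.9538)
  (0,1): δ = 81.09°  ·
  (0,2): δ = 27.12°  ✓
  (0,3): δ = 11.28°  ✓
  (0,4): δ = 75.25°  ·
  (1,2): δ = 126.03°  ·
  (1,3): δ = 87.64°  ·
  (1,4): δ = 23.67°  ✓
  (2,3): δ = 141.60°  ·
  (2,4): δ = 77.64°  ·
  (3,4): δ = 116.03°  ·
antipodal pairs: 3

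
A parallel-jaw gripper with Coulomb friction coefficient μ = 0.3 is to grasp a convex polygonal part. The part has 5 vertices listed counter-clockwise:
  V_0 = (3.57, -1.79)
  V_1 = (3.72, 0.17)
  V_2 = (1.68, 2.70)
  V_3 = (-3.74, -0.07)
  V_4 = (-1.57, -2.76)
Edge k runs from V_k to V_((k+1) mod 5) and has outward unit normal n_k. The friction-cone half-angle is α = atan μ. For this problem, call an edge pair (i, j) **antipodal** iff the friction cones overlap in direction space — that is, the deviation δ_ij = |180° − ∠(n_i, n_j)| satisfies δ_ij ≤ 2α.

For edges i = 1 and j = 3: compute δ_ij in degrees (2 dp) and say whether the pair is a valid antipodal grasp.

α = atan 0.3 = 16.70°;  2α = 33.40°
edge 1: e_1 = (-2.04, +2.53);  n_1 = (+0.7785, +0.6277)
edge 3: e_3 = (+2.17, -2.69);  n_3 = (-0.7783, -0.6279)
∠(n_1, n_3) = 179.99°
δ = |180° − 179.99°| = 0.01°
0.01° ≤ 2α = 33.40°  →  valid

δ = 0.01°, valid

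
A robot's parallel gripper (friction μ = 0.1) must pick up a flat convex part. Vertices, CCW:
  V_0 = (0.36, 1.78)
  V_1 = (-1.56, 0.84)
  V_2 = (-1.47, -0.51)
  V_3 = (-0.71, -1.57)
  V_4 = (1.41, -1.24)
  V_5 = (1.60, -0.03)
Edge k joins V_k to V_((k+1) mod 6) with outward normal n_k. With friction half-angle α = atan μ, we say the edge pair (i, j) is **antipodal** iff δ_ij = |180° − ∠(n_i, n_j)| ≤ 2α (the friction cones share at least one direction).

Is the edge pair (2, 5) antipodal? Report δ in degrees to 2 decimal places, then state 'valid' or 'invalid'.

δ = 1.23°, valid

α = atan 0.1 = 5.71°;  2α = 11.42°
edge 2: e_2 = (+0.76, -1.06);  n_2 = (-0.8127, -0.5827)
edge 5: e_5 = (-1.24, +1.81);  n_5 = (+0.8250, +0.5652)
∠(n_2, n_5) = 178.77°
δ = |180° − 178.77°| = 1.23°
1.23° ≤ 2α = 11.42°  →  valid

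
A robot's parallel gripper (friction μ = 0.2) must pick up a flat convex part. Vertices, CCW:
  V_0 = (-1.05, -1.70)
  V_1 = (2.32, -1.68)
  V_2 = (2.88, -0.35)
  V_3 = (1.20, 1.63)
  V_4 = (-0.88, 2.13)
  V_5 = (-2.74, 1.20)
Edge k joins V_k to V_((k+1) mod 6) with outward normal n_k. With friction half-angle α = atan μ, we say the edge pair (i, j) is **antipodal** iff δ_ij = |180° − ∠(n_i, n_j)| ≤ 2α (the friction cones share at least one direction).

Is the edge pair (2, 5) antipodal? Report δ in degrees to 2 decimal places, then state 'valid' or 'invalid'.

δ = 10.08°, valid

α = atan 0.2 = 11.31°;  2α = 22.62°
edge 2: e_2 = (-1.68, +1.98);  n_2 = (+0.7625, +0.6470)
edge 5: e_5 = (+1.69, -2.90);  n_5 = (-0.8640, -0.5035)
∠(n_2, n_5) = 169.92°
δ = |180° − 169.92°| = 10.08°
10.08° ≤ 2α = 22.62°  →  valid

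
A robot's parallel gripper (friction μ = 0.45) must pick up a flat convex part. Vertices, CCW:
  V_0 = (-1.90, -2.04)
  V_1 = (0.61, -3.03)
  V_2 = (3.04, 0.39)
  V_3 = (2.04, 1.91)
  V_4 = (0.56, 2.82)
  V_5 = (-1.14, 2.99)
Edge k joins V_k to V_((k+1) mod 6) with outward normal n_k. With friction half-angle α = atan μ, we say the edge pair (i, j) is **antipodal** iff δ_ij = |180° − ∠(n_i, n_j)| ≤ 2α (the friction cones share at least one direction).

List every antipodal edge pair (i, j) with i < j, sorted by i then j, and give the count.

α = atan 0.45 = 24.23°;  2α = 48.46°
n_0 = (-0.3669, -0.9303)
n_1 = (+0.8152, -0.5792)
n_2 = (+0.8354, +0.5496)
n_3 = (+0.5238, +0.8519)
n_4 = (+0.0995, +0.9950)
n_5 = (-0.9888, +0.1494)
  (0,1): δ = 103.87°  ·
  (0,2): δ = 35.13°  ✓
  (0,3): δ = 10.06°  ✓
  (0,4): δ = 15.81°  ✓
  (0,5): δ = 102.93°  ·
  (1,2): δ = 111.26°  ·
  (1,3): δ = 86.19°  ·
  (1,4): δ = 60.32°  ·
  (1,5): δ = 26.80°  ✓
  (2,3): δ = 154.93°  ·
  (2,4): δ = 129.05°  ·
  (2,5): δ = 41.93°  ✓
  (3,4): δ = 154.12°  ·
  (3,5): δ = 67.01°  ·
  (4,5): δ = 92.88°  ·
antipodal pairs: 5

count = 5; pairs: (0,2), (0,3), (0,4), (1,5), (2,5)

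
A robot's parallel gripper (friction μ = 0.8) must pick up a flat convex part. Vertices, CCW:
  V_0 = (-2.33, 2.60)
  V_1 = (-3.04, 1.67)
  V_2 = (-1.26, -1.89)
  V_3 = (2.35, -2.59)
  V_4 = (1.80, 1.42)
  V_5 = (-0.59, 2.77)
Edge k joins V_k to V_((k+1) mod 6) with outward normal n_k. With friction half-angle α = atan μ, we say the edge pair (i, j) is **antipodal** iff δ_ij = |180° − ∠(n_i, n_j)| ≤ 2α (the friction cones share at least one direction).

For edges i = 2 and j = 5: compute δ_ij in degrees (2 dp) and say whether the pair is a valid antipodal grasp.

δ = 16.55°, valid

α = atan 0.8 = 38.66°;  2α = 77.32°
edge 2: e_2 = (+3.61, -0.70);  n_2 = (-0.1904, -0.9817)
edge 5: e_5 = (-1.74, -0.17);  n_5 = (-0.0972, +0.9953)
∠(n_2, n_5) = 163.45°
δ = |180° − 163.45°| = 16.55°
16.55° ≤ 2α = 77.32°  →  valid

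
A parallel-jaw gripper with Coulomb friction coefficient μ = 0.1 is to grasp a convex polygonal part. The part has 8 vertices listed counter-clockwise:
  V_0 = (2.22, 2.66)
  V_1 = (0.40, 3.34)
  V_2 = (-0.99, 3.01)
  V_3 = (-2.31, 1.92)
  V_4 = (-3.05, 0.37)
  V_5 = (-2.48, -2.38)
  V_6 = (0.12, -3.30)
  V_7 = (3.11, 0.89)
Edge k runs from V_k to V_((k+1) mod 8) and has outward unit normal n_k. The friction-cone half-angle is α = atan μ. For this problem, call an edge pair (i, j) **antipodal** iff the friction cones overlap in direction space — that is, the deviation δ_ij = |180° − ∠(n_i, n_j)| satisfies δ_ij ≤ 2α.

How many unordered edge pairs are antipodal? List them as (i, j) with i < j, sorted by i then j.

α = atan 0.1 = 5.71°;  2α = 11.42°
n_0 = (+0.3500, +0.9368)
n_1 = (-0.2310, +0.9730)
n_2 = (-0.6367, +0.7711)
n_3 = (-0.9024, +0.4308)
n_4 = (-0.9792, -0.2030)
n_5 = (-0.3336, -0.9427)
n_6 = (+0.8140, -0.5809)
n_7 = (+0.8934, +0.4492)
  (0,1): δ = 146.16°  ·
  (0,2): δ = 119.96°  ·
  (0,3): δ = 95.03°  ·
  (0,4): δ = 57.80°  ·
  (0,5): δ = 1.00°  ✓
  (0,6): δ = 74.98°  ·
  (0,7): δ = 137.18°  ·
  (1,2): δ = 153.81°  ·
  (1,3): δ = 128.88°  ·
  (1,4): δ = 91.65°  ·
  (1,5): δ = 32.84°  ·
  (1,6): δ = 41.13°  ·
  (1,7): δ = 103.34°  ·
  (2,3): δ = 155.07°  ·
  (2,4): δ = 117.84°  ·
  (2,5): δ = 59.03°  ·
  (2,6): δ = 14.94°  ·
  (2,7): δ = 77.15°  ·
  (3,4): δ = 142.77°  ·
  (3,5): δ = 83.97°  ·
  (3,6): δ = 9.99°  ✓
  (3,7): δ = 52.22°  ·
  (4,5): δ = 121.20°  ·
  (4,6): δ = 47.22°  ·
  (4,7): δ = 14.98°  ·
  (5,6): δ = 106.03°  ·
  (5,7): δ = 43.82°  ·
  (6,7): δ = 117.79°  ·
antipodal pairs: 2

count = 2; pairs: (0,5), (3,6)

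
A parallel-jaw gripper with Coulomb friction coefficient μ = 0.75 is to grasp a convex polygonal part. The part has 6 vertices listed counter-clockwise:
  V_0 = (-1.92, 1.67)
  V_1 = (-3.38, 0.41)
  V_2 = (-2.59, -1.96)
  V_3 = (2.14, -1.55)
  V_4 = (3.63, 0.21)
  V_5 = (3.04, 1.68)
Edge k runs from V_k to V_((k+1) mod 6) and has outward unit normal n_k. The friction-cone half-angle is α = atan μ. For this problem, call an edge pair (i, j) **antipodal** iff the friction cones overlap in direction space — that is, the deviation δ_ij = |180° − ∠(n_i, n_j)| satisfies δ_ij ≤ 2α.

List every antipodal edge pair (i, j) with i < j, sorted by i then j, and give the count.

α = atan 0.75 = 36.87°;  2α = 73.74°
n_0 = (-0.6533, +0.7571)
n_1 = (-0.9487, -0.3162)
n_2 = (+0.0864, -0.9963)
n_3 = (+0.7632, -0.6461)
n_4 = (+0.9280, +0.3725)
n_5 = (-0.0020, +1.0000)
  (0,1): δ = 112.36°  ·
  (0,2): δ = 35.84°  ✓
  (0,3): δ = 8.95°  ✓
  (0,4): δ = 71.07°  ✓
  (0,5): δ = 139.32°  ·
  (1,2): δ = 103.48°  ·
  (1,3): δ = 58.69°  ✓
  (1,4): δ = 3.43°  ✓
  (1,5): δ = 71.68°  ✓
  (2,3): δ = 135.21°  ·
  (2,4): δ = 73.09°  ✓
  (2,5): δ = 4.84°  ✓
  (3,4): δ = 117.88°  ·
  (3,5): δ = 49.63°  ✓
  (4,5): δ = 111.75°  ·
antipodal pairs: 9

count = 9; pairs: (0,2), (0,3), (0,4), (1,3), (1,4), (1,5), (2,4), (2,5), (3,5)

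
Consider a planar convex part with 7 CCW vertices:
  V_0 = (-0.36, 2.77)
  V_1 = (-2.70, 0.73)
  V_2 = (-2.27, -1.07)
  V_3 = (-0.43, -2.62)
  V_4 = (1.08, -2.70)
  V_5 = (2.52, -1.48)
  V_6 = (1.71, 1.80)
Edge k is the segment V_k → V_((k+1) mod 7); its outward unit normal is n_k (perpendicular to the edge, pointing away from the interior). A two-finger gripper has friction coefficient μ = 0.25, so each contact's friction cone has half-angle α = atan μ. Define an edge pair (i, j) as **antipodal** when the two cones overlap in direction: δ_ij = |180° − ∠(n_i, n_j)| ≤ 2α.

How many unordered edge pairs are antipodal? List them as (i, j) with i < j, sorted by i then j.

count = 4; pairs: (0,4), (1,5), (2,6), (3,6)

α = atan 0.25 = 14.04°;  2α = 28.07°
n_0 = (-0.6571, +0.7538)
n_1 = (-0.9726, -0.2324)
n_2 = (-0.6443, -0.7648)
n_3 = (-0.0529, -0.9986)
n_4 = (+0.6464, -0.7630)
n_5 = (+0.9708, +0.2397)
n_6 = (+0.4243, +0.9055)
  (0,1): δ = 117.65°  ·
  (0,2): δ = 81.19°  ·
  (0,3): δ = 44.11°  ·
  (0,4): δ = 0.81°  ✓
  (0,5): δ = 62.79°  ·
  (0,6): δ = 113.81°  ·
  (1,2): δ = 143.55°  ·
  (1,3): δ = 106.47°  ·
  (1,4): δ = 63.16°  ·
  (1,5): δ = 0.44°  ✓
  (1,6): δ = 51.46°  ·
  (2,3): δ = 142.92°  ·
  (2,4): δ = 99.62°  ·
  (2,5): δ = 36.02°  ·
  (2,6): δ = 15.00°  ✓
  (3,4): δ = 136.70°  ·
  (3,5): δ = 73.10°  ·
  (3,6): δ = 22.08°  ✓
  (4,5): δ = 116.40°  ·
  (4,6): δ = 65.38°  ·
  (5,6): δ = 128.98°  ·
antipodal pairs: 4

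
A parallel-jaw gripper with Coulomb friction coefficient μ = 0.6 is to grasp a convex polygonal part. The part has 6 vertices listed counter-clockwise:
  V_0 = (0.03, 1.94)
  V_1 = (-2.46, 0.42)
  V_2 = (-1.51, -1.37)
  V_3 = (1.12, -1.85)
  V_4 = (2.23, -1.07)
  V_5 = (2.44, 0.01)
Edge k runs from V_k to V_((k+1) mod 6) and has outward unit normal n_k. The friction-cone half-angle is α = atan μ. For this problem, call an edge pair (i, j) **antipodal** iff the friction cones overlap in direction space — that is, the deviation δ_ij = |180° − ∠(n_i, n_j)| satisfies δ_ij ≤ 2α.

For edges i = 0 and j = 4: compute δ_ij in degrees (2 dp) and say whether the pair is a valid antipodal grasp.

δ = 47.59°, valid

α = atan 0.6 = 30.96°;  2α = 61.93°
edge 0: e_0 = (-2.49, -1.52);  n_0 = (-0.5210, +0.8535)
edge 4: e_4 = (+0.21, +1.08);  n_4 = (+0.9816, -0.1909)
∠(n_0, n_4) = 132.41°
δ = |180° − 132.41°| = 47.59°
47.59° ≤ 2α = 61.93°  →  valid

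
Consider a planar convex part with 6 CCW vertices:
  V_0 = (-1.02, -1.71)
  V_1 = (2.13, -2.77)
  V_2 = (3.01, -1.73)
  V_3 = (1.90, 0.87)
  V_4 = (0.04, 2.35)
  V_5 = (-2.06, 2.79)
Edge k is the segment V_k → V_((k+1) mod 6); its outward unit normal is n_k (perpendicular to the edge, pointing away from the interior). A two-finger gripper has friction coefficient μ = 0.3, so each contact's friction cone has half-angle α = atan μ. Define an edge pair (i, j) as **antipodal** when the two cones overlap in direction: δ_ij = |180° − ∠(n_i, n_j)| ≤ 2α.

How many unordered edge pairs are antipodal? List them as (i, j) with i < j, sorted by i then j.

α = atan 0.3 = 16.70°;  2α = 33.40°
n_0 = (-0.3189, -0.9478)
n_1 = (+0.7634, -0.6459)
n_2 = (+0.9197, +0.3926)
n_3 = (+0.6226, +0.7825)
n_4 = (+0.2051, +0.9787)
n_5 = (-0.9743, -0.2252)
  (0,1): δ = 111.64°  ·
  (0,2): δ = 48.28°  ·
  (0,3): δ = 19.91°  ✓
  (0,4): δ = 6.76°  ✓
  (0,5): δ = 121.61°  ·
  (1,2): δ = 116.64°  ·
  (1,3): δ = 88.27°  ·
  (1,4): δ = 61.60°  ·
  (1,5): δ = 53.25°  ·
  (2,3): δ = 151.63°  ·
  (2,4): δ = 124.95°  ·
  (2,5): δ = 10.11°  ✓
  (3,4): δ = 153.32°  ·
  (3,5): δ = 38.48°  ·
  (4,5): δ = 65.15°  ·
antipodal pairs: 3

count = 3; pairs: (0,3), (0,4), (2,5)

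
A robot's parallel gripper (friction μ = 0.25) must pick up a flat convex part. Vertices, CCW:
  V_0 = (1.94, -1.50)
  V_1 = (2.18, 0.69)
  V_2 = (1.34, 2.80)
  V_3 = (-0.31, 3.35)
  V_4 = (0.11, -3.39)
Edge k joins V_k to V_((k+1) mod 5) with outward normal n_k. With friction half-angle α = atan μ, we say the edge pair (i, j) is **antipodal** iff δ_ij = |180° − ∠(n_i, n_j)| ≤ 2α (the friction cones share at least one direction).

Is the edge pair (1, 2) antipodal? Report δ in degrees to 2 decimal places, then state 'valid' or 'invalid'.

α = atan 0.25 = 14.04°;  2α = 28.07°
edge 1: e_1 = (-0.84, +2.11);  n_1 = (+0.9291, +0.3699)
edge 2: e_2 = (-1.65, +0.55);  n_2 = (+0.3162, +0.9487)
∠(n_1, n_2) = 49.86°
δ = |180° − 49.86°| = 130.14°
130.14° > 2α = 28.07°  →  invalid

δ = 130.14°, invalid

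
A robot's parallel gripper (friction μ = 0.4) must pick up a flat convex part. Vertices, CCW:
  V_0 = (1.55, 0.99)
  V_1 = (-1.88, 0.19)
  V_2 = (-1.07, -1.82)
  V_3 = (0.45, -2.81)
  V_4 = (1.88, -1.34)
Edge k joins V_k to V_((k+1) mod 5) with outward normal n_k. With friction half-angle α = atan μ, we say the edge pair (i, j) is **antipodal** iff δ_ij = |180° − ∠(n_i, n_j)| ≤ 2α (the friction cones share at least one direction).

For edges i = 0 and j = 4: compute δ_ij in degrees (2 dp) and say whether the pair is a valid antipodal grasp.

α = atan 0.4 = 21.80°;  2α = 43.60°
edge 0: e_0 = (-3.43, -0.80);  n_0 = (-0.2271, +0.9739)
edge 4: e_4 = (-0.33, +2.33);  n_4 = (+0.9901, +0.1402)
∠(n_0, n_4) = 95.07°
δ = |180° − 95.07°| = 84.93°
84.93° > 2α = 43.60°  →  invalid

δ = 84.93°, invalid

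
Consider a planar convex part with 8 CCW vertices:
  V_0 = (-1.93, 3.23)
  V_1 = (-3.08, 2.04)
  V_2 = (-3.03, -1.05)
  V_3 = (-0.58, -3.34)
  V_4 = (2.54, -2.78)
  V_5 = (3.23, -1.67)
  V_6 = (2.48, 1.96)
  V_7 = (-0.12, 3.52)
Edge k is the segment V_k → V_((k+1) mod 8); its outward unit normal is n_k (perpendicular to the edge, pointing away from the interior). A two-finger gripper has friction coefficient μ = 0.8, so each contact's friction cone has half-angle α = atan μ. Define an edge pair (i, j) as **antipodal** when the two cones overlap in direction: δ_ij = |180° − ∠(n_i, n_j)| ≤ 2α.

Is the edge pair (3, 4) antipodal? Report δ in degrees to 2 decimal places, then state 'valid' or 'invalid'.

δ = 132.04°, invalid

α = atan 0.8 = 38.66°;  2α = 77.32°
edge 3: e_3 = (+3.12, +0.56);  n_3 = (+0.1767, -0.9843)
edge 4: e_4 = (+0.69, +1.11);  n_4 = (+0.8493, -0.5279)
∠(n_3, n_4) = 47.96°
δ = |180° − 47.96°| = 132.04°
132.04° > 2α = 77.32°  →  invalid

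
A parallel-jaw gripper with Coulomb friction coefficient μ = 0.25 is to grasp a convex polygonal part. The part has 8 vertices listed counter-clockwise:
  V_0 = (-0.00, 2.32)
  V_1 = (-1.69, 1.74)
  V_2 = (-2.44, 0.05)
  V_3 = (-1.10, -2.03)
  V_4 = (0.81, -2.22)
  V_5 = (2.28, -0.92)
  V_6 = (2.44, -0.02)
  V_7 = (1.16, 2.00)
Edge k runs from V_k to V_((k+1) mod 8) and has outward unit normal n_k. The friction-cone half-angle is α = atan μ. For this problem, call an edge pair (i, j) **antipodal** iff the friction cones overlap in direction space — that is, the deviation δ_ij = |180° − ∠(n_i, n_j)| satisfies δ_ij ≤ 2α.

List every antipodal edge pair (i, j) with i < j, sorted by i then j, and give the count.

count = 6; pairs: (0,3), (0,4), (1,4), (1,5), (2,6), (3,7)

α = atan 0.25 = 14.04°;  2α = 28.07°
n_0 = (-0.3246, +0.9458)
n_1 = (-0.9140, +0.4056)
n_2 = (-0.8407, -0.5416)
n_3 = (-0.0990, -0.9951)
n_4 = (+0.6625, -0.7491)
n_5 = (+0.9846, -0.1750)
n_6 = (+0.8447, +0.5353)
n_7 = (+0.2659, +0.9640)
  (0,1): δ = 132.87°  ·
  (0,2): δ = 76.15°  ·
  (0,3): δ = 24.62°  ✓
  (0,4): δ = 22.55°  ✓
  (0,5): δ = 60.98°  ·
  (0,6): δ = 103.42°  ·
  (0,7): δ = 145.64°  ·
  (1,2): δ = 123.28°  ·
  (1,3): δ = 71.75°  ·
  (1,4): δ = 24.58°  ✓
  (1,5): δ = 13.85°  ✓
  (1,6): δ = 56.29°  ·
  (1,7): δ = 98.51°  ·
  (2,3): δ = 128.47°  ·
  (2,4): δ = 81.30°  ·
  (2,5): δ = 42.87°  ·
  (2,6): δ = 0.43°  ✓
  (2,7): δ = 41.79°  ·
  (3,4): δ = 132.83°  ·
  (3,5): δ = 94.40°  ·
  (3,6): δ = 51.96°  ·
  (3,7): δ = 9.74°  ✓
  (4,5): δ = 141.57°  ·
  (4,6): δ = 99.13°  ·
  (4,7): δ = 56.91°  ·
  (5,6): δ = 137.56°  ·
  (5,7): δ = 95.34°  ·
  (6,7): δ = 137.78°  ·
antipodal pairs: 6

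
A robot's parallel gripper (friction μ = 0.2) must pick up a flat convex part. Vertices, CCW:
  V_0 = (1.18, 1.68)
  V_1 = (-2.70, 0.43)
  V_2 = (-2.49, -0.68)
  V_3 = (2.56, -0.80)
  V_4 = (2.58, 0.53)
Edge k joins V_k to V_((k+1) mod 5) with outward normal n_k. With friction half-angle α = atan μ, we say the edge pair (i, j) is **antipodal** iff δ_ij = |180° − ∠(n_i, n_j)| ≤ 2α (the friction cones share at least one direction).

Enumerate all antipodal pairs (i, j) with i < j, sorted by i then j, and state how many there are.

α = atan 0.2 = 11.31°;  2α = 22.62°
n_0 = (-0.3066, +0.9518)
n_1 = (-0.9826, -0.1859)
n_2 = (-0.0238, -0.9997)
n_3 = (+0.9999, -0.0150)
n_4 = (+0.6347, +0.7727)
  (0,1): δ = 97.14°  ·
  (0,2): δ = 19.22°  ✓
  (0,3): δ = 71.28°  ·
  (0,4): δ = 122.74°  ·
  (1,2): δ = 102.07°  ·
  (1,3): δ = 11.57°  ✓
  (1,4): δ = 39.89°  ·
  (2,3): δ = 89.50°  ·
  (2,4): δ = 38.04°  ·
  (3,4): δ = 128.54°  ·
antipodal pairs: 2

count = 2; pairs: (0,2), (1,3)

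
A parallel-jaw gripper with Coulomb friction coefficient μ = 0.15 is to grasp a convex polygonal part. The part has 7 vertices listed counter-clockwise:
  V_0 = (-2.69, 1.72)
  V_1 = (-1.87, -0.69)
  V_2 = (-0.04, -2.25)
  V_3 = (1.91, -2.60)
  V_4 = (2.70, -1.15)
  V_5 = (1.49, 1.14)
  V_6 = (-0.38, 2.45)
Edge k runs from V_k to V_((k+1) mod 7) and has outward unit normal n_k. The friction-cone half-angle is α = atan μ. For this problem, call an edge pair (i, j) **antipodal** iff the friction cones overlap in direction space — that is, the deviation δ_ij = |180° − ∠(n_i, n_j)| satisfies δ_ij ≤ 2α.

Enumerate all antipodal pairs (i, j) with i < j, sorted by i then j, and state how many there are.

α = atan 0.15 = 8.53°;  2α = 17.06°
n_0 = (-0.9467, -0.3221)
n_1 = (-0.6487, -0.7610)
n_2 = (-0.1767, -0.9843)
n_3 = (+0.8781, -0.4784)
n_4 = (+0.8842, +0.4672)
n_5 = (+0.5738, +0.8190)
n_6 = (-0.3013, +0.9535)
  (0,1): δ = 149.24°  ·
  (0,2): δ = 118.97°  ·
  (0,3): δ = 47.37°  ·
  (0,4): δ = 9.06°  ✓
  (0,5): δ = 36.20°  ·
  (0,6): δ = 88.75°  ·
  (1,2): δ = 149.73°  ·
  (1,3): δ = 78.14°  ·
  (1,4): δ = 21.70°  ·
  (1,5): δ = 5.43°  ✓
  (1,6): δ = 57.98°  ·
  (2,3): δ = 108.41°  ·
  (2,4): δ = 51.97°  ·
  (2,5): δ = 24.84°  ·
  (2,6): δ = 27.71°  ·
  (3,4): δ = 123.57°  ·
  (3,5): δ = 96.43°  ·
  (3,6): δ = 43.88°  ·
  (4,5): δ = 152.86°  ·
  (4,6): δ = 100.31°  ·
  (5,6): δ = 127.45°  ·
antipodal pairs: 2

count = 2; pairs: (0,4), (1,5)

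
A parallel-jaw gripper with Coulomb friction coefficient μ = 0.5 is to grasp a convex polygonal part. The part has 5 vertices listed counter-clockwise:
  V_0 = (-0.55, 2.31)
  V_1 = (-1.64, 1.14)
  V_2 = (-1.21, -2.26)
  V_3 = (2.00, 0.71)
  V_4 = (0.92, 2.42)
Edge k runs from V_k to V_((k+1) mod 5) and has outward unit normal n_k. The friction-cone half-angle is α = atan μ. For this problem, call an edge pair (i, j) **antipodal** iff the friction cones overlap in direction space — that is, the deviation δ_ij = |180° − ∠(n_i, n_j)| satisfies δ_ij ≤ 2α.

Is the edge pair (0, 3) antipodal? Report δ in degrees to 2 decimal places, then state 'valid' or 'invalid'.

α = atan 0.5 = 26.57°;  2α = 53.13°
edge 0: e_0 = (-1.09, -1.17);  n_0 = (-0.7317, +0.6816)
edge 3: e_3 = (-1.08, +1.71);  n_3 = (+0.8455, +0.5340)
∠(n_0, n_3) = 104.75°
δ = |180° − 104.75°| = 75.25°
75.25° > 2α = 53.13°  →  invalid

δ = 75.25°, invalid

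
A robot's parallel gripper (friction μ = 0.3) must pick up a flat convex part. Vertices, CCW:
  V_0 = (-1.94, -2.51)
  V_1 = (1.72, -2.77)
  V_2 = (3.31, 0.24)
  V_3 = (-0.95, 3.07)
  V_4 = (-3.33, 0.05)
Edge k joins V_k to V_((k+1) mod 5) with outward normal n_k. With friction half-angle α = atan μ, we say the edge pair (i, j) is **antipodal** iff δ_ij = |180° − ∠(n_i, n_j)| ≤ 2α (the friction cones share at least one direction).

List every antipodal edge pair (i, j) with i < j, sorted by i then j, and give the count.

count = 3; pairs: (0,2), (1,3), (2,4)

α = atan 0.3 = 16.70°;  2α = 33.40°
n_0 = (-0.0709, -0.9975)
n_1 = (+0.8842, -0.4671)
n_2 = (+0.5533, +0.8330)
n_3 = (-0.7854, +0.6190)
n_4 = (-0.8788, -0.4772)
  (0,1): δ = 113.78°  ·
  (0,2): δ = 29.53°  ✓
  (0,3): δ = 55.82°  ·
  (0,4): δ = 122.56°  ·
  (1,2): δ = 95.75°  ·
  (1,3): δ = 10.40°  ✓
  (1,4): δ = 56.35°  ·
  (2,3): δ = 94.64°  ·
  (2,4): δ = 27.90°  ✓
  (3,4): δ = 113.26°  ·
antipodal pairs: 3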